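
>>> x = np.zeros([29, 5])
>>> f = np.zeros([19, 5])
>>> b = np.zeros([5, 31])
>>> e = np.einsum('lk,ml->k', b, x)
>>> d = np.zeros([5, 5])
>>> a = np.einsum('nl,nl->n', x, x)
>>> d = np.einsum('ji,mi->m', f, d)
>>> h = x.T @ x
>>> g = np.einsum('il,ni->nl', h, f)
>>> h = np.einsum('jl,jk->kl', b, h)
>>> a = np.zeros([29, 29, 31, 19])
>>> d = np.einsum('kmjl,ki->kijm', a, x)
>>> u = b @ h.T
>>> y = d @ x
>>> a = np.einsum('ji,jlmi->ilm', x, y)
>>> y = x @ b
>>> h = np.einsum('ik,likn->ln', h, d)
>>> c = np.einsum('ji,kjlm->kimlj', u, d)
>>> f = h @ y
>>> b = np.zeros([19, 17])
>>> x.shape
(29, 5)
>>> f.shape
(29, 31)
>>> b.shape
(19, 17)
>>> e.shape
(31,)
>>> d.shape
(29, 5, 31, 29)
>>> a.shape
(5, 5, 31)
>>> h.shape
(29, 29)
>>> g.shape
(19, 5)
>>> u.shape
(5, 5)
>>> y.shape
(29, 31)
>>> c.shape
(29, 5, 29, 31, 5)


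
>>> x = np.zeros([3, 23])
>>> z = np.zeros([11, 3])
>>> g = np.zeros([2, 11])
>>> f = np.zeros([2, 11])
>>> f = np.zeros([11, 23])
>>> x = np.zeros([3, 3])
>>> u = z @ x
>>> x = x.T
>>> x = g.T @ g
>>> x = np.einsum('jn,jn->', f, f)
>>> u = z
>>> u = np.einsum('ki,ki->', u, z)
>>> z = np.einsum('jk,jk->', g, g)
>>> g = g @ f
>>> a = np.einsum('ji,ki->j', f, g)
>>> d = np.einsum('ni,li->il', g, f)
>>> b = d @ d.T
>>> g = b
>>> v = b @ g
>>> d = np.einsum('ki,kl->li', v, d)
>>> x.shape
()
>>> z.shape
()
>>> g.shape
(23, 23)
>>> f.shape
(11, 23)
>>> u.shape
()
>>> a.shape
(11,)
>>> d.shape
(11, 23)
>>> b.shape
(23, 23)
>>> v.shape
(23, 23)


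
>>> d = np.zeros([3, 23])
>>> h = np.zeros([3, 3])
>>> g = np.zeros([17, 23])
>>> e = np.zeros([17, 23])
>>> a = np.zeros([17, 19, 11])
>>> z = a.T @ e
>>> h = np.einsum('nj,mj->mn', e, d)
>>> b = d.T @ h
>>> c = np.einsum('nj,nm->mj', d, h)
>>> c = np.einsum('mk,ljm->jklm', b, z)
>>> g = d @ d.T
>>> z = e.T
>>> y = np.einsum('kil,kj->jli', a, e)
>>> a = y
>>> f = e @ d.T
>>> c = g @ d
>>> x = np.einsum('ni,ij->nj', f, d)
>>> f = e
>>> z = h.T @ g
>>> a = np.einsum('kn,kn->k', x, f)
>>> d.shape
(3, 23)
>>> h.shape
(3, 17)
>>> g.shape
(3, 3)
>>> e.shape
(17, 23)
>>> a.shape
(17,)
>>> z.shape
(17, 3)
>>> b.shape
(23, 17)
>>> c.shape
(3, 23)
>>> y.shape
(23, 11, 19)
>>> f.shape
(17, 23)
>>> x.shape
(17, 23)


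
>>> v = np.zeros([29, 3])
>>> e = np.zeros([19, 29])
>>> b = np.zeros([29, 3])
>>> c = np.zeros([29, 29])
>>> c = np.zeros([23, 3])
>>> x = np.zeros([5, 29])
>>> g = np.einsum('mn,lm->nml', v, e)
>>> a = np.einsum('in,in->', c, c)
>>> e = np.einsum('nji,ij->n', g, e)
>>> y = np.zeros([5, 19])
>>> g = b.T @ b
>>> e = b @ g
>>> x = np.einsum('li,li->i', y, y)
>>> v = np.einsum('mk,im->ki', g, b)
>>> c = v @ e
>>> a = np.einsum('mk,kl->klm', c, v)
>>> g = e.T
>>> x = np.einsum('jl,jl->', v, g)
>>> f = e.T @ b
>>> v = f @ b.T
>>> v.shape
(3, 29)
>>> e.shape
(29, 3)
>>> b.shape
(29, 3)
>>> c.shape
(3, 3)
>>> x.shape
()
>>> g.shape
(3, 29)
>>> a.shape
(3, 29, 3)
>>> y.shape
(5, 19)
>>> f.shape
(3, 3)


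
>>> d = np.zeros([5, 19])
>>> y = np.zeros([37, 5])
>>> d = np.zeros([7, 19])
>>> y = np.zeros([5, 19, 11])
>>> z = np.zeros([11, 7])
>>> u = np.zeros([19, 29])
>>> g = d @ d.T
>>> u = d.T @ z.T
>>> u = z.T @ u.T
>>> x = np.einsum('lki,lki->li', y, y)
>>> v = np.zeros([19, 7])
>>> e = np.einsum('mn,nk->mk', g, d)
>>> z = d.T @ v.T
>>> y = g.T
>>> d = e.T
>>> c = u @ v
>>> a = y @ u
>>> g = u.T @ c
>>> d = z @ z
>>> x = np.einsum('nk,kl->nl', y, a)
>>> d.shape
(19, 19)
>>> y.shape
(7, 7)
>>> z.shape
(19, 19)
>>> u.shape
(7, 19)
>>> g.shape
(19, 7)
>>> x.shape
(7, 19)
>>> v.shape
(19, 7)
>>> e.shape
(7, 19)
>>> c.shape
(7, 7)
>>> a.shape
(7, 19)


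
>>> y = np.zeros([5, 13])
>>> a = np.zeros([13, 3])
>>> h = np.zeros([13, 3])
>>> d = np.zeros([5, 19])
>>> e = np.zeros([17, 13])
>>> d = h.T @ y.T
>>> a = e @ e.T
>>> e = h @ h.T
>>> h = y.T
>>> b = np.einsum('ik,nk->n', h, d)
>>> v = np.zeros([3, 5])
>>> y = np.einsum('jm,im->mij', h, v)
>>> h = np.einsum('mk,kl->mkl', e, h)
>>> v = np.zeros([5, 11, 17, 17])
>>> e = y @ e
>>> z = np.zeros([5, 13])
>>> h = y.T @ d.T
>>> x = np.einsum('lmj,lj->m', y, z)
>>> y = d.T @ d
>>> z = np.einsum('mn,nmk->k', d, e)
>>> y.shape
(5, 5)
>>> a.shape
(17, 17)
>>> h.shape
(13, 3, 3)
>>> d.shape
(3, 5)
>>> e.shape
(5, 3, 13)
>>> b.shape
(3,)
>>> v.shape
(5, 11, 17, 17)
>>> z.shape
(13,)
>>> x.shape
(3,)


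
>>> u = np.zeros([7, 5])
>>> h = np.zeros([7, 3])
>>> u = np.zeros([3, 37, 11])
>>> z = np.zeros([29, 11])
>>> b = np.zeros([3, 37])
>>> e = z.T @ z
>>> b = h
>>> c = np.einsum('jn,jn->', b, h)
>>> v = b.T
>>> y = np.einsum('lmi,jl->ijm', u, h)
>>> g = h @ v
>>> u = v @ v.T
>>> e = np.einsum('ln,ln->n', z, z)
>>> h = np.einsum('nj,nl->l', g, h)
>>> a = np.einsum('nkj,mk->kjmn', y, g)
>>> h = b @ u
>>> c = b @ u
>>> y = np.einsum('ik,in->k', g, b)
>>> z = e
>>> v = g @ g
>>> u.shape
(3, 3)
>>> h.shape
(7, 3)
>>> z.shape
(11,)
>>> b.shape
(7, 3)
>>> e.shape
(11,)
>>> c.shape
(7, 3)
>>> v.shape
(7, 7)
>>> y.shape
(7,)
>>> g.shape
(7, 7)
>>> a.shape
(7, 37, 7, 11)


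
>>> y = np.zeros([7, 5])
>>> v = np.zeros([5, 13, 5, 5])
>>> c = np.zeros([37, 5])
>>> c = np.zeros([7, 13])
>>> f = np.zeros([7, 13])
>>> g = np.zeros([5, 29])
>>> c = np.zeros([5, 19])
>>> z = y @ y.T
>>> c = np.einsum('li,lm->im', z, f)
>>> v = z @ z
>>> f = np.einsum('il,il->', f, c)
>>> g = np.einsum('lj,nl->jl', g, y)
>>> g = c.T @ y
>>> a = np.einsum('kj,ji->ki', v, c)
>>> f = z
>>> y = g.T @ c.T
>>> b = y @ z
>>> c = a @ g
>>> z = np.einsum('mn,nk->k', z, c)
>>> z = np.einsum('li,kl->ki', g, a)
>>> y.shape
(5, 7)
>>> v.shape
(7, 7)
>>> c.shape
(7, 5)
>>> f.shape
(7, 7)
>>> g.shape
(13, 5)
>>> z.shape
(7, 5)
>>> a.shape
(7, 13)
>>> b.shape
(5, 7)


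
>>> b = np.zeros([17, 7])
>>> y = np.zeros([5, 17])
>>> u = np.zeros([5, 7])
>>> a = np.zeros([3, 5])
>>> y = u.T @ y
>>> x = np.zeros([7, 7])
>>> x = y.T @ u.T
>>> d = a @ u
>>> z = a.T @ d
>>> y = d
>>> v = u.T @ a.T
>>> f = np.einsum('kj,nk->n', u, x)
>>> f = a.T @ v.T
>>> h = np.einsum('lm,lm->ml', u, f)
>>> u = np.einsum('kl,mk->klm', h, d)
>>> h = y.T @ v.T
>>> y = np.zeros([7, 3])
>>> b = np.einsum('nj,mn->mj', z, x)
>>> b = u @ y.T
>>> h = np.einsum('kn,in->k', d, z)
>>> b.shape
(7, 5, 7)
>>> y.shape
(7, 3)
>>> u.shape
(7, 5, 3)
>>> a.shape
(3, 5)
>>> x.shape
(17, 5)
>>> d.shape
(3, 7)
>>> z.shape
(5, 7)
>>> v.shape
(7, 3)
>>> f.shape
(5, 7)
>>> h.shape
(3,)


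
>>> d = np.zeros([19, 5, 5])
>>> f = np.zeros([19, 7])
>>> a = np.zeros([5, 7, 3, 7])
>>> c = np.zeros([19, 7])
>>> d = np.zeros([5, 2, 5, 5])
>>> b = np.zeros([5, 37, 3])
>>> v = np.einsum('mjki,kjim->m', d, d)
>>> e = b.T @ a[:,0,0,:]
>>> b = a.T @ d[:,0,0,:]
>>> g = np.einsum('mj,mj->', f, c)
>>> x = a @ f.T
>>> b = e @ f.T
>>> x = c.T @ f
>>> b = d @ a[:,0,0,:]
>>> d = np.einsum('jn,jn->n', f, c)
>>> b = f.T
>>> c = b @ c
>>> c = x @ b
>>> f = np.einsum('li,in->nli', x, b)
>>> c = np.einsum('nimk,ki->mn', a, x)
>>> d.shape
(7,)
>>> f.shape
(19, 7, 7)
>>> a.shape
(5, 7, 3, 7)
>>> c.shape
(3, 5)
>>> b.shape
(7, 19)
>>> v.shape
(5,)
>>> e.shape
(3, 37, 7)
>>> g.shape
()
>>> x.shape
(7, 7)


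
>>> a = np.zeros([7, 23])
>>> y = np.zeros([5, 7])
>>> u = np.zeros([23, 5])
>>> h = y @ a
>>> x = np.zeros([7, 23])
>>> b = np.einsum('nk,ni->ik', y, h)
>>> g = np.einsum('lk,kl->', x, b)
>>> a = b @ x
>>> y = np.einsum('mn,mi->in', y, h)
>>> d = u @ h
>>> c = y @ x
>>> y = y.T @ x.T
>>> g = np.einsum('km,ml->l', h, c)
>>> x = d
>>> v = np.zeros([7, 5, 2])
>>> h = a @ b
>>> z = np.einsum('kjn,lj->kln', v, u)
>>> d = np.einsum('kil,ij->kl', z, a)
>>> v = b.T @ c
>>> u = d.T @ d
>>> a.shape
(23, 23)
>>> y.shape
(7, 7)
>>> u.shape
(2, 2)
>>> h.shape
(23, 7)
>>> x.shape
(23, 23)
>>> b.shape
(23, 7)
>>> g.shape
(23,)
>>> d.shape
(7, 2)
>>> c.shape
(23, 23)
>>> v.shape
(7, 23)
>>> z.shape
(7, 23, 2)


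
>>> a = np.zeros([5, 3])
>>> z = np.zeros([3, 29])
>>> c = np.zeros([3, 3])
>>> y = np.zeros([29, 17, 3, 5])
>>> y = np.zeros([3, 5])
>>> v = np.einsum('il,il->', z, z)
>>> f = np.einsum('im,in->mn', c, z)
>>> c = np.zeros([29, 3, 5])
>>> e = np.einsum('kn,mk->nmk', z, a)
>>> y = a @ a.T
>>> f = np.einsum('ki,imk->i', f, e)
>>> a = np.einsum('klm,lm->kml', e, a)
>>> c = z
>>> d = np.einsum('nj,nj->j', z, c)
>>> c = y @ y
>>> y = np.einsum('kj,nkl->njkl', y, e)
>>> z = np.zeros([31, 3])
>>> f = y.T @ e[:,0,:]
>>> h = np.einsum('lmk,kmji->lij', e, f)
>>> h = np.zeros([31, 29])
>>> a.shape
(29, 3, 5)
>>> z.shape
(31, 3)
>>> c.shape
(5, 5)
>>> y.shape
(29, 5, 5, 3)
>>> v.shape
()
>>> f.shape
(3, 5, 5, 3)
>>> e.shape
(29, 5, 3)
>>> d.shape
(29,)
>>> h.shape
(31, 29)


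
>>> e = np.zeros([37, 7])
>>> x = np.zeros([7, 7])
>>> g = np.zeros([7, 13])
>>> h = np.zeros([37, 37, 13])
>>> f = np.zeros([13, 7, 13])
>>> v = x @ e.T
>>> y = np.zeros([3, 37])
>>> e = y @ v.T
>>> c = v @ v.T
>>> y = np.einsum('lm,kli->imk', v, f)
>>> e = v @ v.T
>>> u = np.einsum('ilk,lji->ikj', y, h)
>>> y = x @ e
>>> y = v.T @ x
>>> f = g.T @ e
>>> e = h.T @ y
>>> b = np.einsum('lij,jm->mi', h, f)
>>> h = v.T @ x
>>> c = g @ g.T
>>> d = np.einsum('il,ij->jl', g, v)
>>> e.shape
(13, 37, 7)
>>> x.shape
(7, 7)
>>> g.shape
(7, 13)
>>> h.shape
(37, 7)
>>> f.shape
(13, 7)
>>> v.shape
(7, 37)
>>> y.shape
(37, 7)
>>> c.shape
(7, 7)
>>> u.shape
(13, 13, 37)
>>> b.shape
(7, 37)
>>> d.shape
(37, 13)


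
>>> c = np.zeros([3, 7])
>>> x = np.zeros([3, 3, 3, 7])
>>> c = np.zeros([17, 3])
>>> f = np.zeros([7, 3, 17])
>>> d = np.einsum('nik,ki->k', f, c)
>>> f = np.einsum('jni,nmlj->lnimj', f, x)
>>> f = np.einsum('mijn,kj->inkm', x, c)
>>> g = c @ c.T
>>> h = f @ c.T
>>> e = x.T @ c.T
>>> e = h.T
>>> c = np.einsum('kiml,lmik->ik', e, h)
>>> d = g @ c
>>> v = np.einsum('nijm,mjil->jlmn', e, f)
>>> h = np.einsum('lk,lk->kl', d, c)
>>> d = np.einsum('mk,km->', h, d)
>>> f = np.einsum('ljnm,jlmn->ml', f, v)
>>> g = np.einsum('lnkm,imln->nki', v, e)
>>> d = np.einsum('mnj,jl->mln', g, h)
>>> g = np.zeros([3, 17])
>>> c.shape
(17, 17)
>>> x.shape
(3, 3, 3, 7)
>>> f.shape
(3, 3)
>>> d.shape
(3, 17, 3)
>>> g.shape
(3, 17)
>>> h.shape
(17, 17)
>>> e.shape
(17, 17, 7, 3)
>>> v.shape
(7, 3, 3, 17)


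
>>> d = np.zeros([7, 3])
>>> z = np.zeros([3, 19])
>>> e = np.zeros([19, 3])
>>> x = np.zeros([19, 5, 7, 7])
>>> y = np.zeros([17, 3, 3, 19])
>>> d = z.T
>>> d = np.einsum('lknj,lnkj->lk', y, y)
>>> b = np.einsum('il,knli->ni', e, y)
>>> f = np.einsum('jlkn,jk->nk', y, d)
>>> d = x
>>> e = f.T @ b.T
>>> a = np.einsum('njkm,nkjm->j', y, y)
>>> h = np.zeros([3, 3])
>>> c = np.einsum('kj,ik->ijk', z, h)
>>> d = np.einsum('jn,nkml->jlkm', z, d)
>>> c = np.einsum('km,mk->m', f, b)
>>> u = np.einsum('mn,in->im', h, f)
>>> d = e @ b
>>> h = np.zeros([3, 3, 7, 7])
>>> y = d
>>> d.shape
(3, 19)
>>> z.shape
(3, 19)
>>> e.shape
(3, 3)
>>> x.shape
(19, 5, 7, 7)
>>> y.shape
(3, 19)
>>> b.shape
(3, 19)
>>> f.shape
(19, 3)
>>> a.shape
(3,)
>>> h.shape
(3, 3, 7, 7)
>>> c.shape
(3,)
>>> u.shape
(19, 3)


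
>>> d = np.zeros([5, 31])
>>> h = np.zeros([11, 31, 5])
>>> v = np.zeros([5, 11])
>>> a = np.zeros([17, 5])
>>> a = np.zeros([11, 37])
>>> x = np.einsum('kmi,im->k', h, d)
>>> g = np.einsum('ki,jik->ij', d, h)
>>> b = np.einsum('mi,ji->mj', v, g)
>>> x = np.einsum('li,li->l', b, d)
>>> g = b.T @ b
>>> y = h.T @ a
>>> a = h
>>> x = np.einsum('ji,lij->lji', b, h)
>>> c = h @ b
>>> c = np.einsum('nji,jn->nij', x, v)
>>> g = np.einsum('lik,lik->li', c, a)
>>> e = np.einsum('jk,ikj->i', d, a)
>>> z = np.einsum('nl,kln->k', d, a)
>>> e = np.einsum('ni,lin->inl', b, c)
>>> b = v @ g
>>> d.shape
(5, 31)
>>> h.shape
(11, 31, 5)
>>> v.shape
(5, 11)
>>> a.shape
(11, 31, 5)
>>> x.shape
(11, 5, 31)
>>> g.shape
(11, 31)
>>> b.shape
(5, 31)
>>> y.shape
(5, 31, 37)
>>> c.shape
(11, 31, 5)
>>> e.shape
(31, 5, 11)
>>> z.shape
(11,)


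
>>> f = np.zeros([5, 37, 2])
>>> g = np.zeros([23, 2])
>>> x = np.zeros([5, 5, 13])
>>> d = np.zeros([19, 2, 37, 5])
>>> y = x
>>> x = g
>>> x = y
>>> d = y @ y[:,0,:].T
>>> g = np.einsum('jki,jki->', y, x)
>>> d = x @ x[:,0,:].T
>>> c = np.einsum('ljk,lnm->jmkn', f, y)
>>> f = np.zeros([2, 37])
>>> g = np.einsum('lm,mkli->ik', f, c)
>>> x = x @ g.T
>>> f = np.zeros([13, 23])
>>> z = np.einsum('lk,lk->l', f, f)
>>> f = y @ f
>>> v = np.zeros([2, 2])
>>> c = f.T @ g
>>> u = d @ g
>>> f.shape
(5, 5, 23)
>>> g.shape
(5, 13)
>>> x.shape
(5, 5, 5)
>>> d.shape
(5, 5, 5)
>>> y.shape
(5, 5, 13)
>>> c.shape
(23, 5, 13)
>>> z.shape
(13,)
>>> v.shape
(2, 2)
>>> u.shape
(5, 5, 13)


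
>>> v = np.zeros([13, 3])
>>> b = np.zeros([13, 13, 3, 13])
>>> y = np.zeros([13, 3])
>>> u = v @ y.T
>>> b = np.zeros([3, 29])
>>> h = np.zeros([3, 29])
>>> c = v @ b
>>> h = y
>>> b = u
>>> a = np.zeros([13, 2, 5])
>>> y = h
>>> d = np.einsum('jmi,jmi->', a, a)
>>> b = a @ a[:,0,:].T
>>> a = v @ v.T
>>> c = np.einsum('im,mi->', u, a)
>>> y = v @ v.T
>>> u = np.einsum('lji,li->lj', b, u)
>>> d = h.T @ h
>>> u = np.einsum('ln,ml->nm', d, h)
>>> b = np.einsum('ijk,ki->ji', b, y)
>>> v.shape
(13, 3)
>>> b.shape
(2, 13)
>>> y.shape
(13, 13)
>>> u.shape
(3, 13)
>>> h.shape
(13, 3)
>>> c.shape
()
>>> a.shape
(13, 13)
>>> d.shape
(3, 3)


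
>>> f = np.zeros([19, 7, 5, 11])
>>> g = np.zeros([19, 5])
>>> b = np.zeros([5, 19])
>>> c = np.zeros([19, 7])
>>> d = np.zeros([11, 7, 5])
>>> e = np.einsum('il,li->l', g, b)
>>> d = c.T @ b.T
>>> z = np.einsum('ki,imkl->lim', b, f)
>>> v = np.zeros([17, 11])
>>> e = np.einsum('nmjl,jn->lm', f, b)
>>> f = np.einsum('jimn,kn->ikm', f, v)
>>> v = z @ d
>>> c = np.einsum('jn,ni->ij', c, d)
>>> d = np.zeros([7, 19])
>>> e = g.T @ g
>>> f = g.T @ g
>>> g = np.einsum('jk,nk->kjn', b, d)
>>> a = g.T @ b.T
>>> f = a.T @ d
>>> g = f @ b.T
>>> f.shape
(5, 5, 19)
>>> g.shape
(5, 5, 5)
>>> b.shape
(5, 19)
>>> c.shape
(5, 19)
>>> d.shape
(7, 19)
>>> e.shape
(5, 5)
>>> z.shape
(11, 19, 7)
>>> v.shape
(11, 19, 5)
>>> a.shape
(7, 5, 5)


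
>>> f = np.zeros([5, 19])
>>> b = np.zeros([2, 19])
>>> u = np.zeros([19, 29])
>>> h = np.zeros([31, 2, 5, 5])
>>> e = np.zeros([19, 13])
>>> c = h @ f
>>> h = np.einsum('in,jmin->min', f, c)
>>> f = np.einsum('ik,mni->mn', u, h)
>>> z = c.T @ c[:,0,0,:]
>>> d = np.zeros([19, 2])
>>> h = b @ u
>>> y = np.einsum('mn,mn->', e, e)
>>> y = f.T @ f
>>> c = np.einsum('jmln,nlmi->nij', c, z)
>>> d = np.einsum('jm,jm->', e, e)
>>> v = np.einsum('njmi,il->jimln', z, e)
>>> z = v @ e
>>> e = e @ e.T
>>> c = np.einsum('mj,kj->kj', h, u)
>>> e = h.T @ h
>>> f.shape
(2, 5)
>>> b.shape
(2, 19)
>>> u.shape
(19, 29)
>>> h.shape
(2, 29)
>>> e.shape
(29, 29)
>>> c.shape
(19, 29)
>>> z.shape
(5, 19, 2, 13, 13)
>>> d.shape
()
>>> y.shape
(5, 5)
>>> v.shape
(5, 19, 2, 13, 19)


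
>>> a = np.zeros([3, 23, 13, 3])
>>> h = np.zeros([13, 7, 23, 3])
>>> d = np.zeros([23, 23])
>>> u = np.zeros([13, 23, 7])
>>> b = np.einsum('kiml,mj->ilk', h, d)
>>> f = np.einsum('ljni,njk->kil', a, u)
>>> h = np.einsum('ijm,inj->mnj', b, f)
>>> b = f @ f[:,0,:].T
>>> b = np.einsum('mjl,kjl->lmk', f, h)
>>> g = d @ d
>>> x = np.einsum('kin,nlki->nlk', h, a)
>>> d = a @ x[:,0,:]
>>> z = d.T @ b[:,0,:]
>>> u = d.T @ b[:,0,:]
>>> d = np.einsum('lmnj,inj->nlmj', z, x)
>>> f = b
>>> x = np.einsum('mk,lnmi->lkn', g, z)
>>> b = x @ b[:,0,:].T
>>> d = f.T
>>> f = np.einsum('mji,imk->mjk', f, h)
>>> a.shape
(3, 23, 13, 3)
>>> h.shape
(13, 3, 3)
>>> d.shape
(13, 7, 3)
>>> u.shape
(13, 13, 23, 13)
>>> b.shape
(13, 23, 3)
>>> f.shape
(3, 7, 3)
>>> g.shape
(23, 23)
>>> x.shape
(13, 23, 13)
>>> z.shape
(13, 13, 23, 13)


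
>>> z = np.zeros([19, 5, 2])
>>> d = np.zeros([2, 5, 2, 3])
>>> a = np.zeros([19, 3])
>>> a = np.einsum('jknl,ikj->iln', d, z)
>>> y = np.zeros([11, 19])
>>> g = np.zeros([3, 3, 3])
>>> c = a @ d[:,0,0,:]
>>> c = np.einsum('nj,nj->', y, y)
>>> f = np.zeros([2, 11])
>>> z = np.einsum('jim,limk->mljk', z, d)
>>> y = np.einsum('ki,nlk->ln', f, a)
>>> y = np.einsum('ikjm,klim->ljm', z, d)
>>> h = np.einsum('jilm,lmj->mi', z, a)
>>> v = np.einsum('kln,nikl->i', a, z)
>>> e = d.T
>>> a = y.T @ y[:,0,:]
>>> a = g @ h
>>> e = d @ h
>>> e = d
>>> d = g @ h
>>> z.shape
(2, 2, 19, 3)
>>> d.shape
(3, 3, 2)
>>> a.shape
(3, 3, 2)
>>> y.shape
(5, 19, 3)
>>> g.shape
(3, 3, 3)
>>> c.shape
()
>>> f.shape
(2, 11)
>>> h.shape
(3, 2)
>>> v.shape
(2,)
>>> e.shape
(2, 5, 2, 3)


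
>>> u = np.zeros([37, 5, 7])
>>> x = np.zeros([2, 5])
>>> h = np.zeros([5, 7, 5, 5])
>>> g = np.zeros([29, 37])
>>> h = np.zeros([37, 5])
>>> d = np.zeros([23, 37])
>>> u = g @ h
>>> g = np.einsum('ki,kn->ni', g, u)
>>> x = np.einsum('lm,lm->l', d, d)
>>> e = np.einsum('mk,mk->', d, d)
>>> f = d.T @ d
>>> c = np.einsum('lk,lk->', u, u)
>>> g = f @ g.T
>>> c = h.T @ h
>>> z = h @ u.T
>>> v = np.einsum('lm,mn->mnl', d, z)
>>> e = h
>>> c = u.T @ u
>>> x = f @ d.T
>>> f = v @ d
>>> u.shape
(29, 5)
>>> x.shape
(37, 23)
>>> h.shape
(37, 5)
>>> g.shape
(37, 5)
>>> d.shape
(23, 37)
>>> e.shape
(37, 5)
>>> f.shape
(37, 29, 37)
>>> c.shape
(5, 5)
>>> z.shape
(37, 29)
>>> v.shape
(37, 29, 23)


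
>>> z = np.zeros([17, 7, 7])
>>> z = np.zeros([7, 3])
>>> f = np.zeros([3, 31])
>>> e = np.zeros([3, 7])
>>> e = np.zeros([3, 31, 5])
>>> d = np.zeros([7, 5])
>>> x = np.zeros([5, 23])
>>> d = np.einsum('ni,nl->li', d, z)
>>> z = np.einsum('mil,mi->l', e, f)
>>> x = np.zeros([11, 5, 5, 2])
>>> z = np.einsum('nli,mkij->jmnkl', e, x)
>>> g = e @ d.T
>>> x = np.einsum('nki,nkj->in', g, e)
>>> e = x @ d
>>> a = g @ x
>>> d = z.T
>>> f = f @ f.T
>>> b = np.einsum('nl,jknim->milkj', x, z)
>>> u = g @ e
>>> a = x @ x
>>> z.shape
(2, 11, 3, 5, 31)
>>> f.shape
(3, 3)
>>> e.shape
(3, 5)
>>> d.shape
(31, 5, 3, 11, 2)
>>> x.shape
(3, 3)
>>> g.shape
(3, 31, 3)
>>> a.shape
(3, 3)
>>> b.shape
(31, 5, 3, 11, 2)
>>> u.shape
(3, 31, 5)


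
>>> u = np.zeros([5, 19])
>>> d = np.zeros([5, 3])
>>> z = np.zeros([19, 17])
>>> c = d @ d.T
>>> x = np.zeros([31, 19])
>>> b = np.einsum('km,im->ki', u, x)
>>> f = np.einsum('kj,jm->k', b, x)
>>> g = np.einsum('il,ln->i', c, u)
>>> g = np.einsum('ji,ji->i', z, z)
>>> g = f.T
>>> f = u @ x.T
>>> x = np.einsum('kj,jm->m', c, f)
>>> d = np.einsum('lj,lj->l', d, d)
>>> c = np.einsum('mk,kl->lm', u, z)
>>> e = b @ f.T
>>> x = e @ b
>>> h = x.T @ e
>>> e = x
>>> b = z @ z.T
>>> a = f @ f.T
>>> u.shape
(5, 19)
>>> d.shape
(5,)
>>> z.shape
(19, 17)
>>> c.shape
(17, 5)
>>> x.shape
(5, 31)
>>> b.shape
(19, 19)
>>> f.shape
(5, 31)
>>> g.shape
(5,)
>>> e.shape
(5, 31)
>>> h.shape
(31, 5)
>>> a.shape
(5, 5)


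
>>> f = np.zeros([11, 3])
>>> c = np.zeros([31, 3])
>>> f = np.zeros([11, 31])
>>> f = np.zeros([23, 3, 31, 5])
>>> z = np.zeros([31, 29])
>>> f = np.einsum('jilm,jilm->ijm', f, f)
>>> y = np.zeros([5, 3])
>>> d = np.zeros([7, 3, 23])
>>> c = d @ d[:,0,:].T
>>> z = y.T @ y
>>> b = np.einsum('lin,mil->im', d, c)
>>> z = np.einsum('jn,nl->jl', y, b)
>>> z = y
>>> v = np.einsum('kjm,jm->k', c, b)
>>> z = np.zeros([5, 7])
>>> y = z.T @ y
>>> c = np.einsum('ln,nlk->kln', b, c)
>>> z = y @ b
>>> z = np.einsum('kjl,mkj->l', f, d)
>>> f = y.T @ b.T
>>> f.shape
(3, 3)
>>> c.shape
(7, 3, 7)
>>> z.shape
(5,)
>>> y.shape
(7, 3)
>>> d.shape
(7, 3, 23)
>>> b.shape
(3, 7)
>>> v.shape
(7,)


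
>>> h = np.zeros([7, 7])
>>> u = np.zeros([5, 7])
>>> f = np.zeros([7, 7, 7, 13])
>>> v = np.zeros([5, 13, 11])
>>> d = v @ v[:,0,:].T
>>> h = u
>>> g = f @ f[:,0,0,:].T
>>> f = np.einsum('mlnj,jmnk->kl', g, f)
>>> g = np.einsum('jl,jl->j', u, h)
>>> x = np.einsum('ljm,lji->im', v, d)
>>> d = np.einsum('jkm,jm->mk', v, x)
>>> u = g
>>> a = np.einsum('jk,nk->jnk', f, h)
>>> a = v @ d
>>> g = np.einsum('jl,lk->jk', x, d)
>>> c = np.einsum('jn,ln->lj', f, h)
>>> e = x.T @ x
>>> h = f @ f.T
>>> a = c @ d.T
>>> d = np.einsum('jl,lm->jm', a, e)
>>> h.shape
(13, 13)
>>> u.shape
(5,)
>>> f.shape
(13, 7)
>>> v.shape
(5, 13, 11)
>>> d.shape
(5, 11)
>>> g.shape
(5, 13)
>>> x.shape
(5, 11)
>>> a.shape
(5, 11)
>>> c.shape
(5, 13)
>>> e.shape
(11, 11)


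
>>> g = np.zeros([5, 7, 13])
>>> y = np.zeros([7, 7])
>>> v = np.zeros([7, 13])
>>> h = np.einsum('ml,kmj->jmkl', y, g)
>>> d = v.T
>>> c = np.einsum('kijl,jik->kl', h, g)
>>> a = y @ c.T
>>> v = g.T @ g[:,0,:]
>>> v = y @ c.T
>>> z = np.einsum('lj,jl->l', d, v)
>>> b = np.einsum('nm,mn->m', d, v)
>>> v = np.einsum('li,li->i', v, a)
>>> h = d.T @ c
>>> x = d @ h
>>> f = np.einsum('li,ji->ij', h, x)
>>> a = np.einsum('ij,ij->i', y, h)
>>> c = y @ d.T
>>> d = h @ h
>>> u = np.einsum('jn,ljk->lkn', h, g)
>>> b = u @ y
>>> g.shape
(5, 7, 13)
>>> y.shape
(7, 7)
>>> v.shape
(13,)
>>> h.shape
(7, 7)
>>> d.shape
(7, 7)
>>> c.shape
(7, 13)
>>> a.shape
(7,)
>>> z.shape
(13,)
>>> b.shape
(5, 13, 7)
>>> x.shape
(13, 7)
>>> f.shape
(7, 13)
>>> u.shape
(5, 13, 7)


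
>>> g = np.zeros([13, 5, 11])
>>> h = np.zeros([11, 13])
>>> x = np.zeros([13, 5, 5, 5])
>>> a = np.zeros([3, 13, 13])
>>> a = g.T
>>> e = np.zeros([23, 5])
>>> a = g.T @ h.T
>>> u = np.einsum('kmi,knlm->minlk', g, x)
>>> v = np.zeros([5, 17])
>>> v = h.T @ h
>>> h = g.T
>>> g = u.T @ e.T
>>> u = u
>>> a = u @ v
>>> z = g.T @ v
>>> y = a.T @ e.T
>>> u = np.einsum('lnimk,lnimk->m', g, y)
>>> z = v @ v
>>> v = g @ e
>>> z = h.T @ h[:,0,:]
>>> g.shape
(13, 5, 5, 11, 23)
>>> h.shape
(11, 5, 13)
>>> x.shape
(13, 5, 5, 5)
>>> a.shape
(5, 11, 5, 5, 13)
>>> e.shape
(23, 5)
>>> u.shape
(11,)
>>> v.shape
(13, 5, 5, 11, 5)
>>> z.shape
(13, 5, 13)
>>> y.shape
(13, 5, 5, 11, 23)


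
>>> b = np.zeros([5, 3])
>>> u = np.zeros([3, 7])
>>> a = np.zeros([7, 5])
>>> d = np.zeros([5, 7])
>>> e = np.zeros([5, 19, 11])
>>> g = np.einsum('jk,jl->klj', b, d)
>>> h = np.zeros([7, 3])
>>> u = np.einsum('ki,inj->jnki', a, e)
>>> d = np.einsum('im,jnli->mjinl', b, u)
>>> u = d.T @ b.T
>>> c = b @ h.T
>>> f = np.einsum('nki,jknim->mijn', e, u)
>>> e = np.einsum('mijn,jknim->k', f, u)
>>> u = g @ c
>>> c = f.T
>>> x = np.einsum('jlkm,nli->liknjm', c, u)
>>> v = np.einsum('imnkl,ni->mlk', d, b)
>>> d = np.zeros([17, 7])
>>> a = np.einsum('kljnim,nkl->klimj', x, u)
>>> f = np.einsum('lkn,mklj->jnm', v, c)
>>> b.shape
(5, 3)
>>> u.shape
(3, 7, 7)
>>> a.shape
(7, 7, 5, 5, 11)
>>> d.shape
(17, 7)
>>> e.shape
(19,)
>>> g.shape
(3, 7, 5)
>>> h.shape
(7, 3)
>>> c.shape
(5, 7, 11, 5)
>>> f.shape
(5, 19, 5)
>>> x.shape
(7, 7, 11, 3, 5, 5)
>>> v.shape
(11, 7, 19)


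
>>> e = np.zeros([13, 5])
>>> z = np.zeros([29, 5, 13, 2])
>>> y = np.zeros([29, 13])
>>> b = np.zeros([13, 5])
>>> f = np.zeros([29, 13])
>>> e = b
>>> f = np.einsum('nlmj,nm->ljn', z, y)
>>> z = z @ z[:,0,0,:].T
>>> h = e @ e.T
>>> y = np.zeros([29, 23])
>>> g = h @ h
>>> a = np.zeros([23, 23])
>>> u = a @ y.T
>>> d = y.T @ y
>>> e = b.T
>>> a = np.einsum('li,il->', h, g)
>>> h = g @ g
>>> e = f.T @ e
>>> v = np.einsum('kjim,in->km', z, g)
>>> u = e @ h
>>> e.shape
(29, 2, 13)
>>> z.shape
(29, 5, 13, 29)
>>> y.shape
(29, 23)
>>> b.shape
(13, 5)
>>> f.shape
(5, 2, 29)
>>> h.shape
(13, 13)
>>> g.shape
(13, 13)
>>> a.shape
()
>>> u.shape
(29, 2, 13)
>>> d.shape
(23, 23)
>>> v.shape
(29, 29)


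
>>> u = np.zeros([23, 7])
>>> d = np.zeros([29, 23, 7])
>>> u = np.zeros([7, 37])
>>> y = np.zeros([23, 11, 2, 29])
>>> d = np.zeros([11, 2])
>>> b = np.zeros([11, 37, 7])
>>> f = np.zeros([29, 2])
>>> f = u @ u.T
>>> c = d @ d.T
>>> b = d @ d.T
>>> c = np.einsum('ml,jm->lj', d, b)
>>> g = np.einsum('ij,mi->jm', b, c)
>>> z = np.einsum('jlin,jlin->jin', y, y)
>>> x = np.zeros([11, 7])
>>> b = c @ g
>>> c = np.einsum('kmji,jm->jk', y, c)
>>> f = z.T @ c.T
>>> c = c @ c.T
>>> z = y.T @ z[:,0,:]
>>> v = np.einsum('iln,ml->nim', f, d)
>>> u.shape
(7, 37)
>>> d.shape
(11, 2)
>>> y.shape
(23, 11, 2, 29)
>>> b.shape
(2, 2)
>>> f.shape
(29, 2, 2)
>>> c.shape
(2, 2)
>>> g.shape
(11, 2)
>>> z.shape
(29, 2, 11, 29)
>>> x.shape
(11, 7)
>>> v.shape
(2, 29, 11)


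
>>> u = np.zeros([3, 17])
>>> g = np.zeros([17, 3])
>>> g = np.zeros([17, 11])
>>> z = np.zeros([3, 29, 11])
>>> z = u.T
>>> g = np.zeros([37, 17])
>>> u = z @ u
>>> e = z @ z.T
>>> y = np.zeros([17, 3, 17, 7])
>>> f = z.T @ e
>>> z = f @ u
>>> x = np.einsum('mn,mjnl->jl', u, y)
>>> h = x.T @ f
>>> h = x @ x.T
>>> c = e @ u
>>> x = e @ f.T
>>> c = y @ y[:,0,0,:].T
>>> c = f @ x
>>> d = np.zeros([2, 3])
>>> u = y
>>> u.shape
(17, 3, 17, 7)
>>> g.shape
(37, 17)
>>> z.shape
(3, 17)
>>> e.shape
(17, 17)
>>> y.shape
(17, 3, 17, 7)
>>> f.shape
(3, 17)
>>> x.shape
(17, 3)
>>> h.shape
(3, 3)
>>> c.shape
(3, 3)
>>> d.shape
(2, 3)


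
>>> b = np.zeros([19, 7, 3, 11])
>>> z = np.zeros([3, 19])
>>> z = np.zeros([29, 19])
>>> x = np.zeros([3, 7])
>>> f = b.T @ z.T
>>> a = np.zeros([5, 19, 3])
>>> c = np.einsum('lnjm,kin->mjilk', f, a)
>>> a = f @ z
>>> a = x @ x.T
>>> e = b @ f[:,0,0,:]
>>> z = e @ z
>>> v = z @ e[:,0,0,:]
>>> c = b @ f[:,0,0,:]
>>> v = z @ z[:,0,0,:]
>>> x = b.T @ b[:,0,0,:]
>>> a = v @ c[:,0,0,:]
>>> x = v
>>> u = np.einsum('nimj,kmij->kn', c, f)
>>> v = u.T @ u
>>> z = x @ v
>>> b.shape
(19, 7, 3, 11)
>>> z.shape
(19, 7, 3, 19)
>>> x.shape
(19, 7, 3, 19)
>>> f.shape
(11, 3, 7, 29)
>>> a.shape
(19, 7, 3, 29)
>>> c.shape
(19, 7, 3, 29)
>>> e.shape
(19, 7, 3, 29)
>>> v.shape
(19, 19)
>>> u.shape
(11, 19)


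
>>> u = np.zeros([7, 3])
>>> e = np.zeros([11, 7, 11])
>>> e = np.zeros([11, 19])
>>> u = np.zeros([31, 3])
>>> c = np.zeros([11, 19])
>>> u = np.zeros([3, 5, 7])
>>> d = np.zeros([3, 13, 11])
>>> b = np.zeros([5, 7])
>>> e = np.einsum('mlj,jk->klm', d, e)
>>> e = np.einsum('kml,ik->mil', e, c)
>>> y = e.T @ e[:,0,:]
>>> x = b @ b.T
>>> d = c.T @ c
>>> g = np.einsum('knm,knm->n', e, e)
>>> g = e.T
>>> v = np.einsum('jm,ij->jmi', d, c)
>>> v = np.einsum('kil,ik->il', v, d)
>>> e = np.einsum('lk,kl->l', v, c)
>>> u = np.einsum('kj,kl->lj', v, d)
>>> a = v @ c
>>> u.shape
(19, 11)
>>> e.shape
(19,)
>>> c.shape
(11, 19)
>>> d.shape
(19, 19)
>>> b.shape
(5, 7)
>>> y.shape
(3, 11, 3)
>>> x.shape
(5, 5)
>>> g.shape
(3, 11, 13)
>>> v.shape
(19, 11)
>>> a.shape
(19, 19)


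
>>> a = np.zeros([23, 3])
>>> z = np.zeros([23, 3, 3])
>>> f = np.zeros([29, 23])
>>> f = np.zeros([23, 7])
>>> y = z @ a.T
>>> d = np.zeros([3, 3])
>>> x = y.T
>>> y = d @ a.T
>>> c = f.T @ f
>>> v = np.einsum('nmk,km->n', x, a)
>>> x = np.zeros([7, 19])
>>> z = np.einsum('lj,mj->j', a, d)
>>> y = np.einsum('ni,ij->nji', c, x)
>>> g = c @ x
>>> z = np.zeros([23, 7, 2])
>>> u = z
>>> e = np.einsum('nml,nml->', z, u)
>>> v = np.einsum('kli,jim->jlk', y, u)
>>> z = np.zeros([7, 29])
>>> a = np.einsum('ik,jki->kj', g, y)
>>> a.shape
(19, 7)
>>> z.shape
(7, 29)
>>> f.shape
(23, 7)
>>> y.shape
(7, 19, 7)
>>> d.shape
(3, 3)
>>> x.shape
(7, 19)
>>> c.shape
(7, 7)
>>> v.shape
(23, 19, 7)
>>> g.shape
(7, 19)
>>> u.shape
(23, 7, 2)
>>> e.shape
()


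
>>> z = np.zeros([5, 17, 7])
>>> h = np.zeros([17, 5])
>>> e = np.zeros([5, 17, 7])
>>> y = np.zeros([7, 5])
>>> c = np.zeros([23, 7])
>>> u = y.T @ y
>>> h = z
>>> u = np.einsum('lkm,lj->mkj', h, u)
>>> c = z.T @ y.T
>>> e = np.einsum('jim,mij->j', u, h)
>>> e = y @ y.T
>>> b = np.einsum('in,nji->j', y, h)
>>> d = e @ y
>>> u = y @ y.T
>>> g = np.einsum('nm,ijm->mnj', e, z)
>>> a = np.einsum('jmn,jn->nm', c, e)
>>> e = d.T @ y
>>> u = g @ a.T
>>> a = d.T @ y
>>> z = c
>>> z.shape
(7, 17, 7)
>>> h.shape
(5, 17, 7)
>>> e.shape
(5, 5)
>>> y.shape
(7, 5)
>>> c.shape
(7, 17, 7)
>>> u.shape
(7, 7, 7)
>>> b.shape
(17,)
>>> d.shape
(7, 5)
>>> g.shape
(7, 7, 17)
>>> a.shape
(5, 5)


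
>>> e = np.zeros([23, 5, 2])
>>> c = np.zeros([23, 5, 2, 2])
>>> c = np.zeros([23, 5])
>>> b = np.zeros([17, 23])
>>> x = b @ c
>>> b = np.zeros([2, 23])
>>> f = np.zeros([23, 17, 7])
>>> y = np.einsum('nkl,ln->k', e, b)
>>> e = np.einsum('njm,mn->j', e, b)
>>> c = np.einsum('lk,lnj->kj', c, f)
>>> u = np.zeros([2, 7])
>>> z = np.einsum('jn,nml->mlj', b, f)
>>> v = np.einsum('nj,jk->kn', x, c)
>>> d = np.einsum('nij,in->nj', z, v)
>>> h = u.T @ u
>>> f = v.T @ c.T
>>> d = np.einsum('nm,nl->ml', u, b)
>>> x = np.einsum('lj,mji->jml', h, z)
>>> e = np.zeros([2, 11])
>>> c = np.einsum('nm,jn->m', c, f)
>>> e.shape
(2, 11)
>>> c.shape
(7,)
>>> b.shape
(2, 23)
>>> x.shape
(7, 17, 7)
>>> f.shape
(17, 5)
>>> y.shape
(5,)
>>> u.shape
(2, 7)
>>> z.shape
(17, 7, 2)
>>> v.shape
(7, 17)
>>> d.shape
(7, 23)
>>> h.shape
(7, 7)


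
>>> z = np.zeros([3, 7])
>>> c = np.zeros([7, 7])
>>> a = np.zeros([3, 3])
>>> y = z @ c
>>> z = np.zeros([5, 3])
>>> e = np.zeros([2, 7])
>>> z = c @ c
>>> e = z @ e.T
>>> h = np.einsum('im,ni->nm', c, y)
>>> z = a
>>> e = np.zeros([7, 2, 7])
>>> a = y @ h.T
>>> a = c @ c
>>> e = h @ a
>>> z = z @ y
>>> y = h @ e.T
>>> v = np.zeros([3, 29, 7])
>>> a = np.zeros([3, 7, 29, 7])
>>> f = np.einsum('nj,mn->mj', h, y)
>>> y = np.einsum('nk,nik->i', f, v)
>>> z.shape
(3, 7)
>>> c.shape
(7, 7)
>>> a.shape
(3, 7, 29, 7)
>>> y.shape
(29,)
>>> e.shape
(3, 7)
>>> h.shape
(3, 7)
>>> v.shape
(3, 29, 7)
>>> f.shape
(3, 7)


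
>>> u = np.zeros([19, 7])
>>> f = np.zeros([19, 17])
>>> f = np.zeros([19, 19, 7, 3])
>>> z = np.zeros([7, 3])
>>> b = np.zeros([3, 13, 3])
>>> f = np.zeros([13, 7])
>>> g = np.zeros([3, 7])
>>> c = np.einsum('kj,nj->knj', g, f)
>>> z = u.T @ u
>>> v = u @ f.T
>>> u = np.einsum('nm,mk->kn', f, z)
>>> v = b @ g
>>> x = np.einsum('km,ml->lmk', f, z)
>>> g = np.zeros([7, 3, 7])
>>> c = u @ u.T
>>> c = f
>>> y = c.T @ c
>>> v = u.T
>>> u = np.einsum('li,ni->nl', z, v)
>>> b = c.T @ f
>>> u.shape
(13, 7)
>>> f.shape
(13, 7)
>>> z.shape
(7, 7)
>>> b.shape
(7, 7)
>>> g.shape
(7, 3, 7)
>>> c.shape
(13, 7)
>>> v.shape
(13, 7)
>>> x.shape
(7, 7, 13)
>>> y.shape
(7, 7)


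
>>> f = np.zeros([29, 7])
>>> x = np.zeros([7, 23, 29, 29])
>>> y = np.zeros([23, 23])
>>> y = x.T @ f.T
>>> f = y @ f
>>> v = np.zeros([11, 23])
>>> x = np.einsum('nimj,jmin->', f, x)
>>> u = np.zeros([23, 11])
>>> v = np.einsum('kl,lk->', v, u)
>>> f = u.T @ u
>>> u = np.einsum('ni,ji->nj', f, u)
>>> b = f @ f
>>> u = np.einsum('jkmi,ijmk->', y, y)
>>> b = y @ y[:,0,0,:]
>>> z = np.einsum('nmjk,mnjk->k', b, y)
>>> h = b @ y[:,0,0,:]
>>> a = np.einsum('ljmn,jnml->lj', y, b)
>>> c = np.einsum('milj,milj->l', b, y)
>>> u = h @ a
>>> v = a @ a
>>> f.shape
(11, 11)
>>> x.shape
()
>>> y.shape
(29, 29, 23, 29)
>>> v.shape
(29, 29)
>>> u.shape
(29, 29, 23, 29)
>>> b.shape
(29, 29, 23, 29)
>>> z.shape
(29,)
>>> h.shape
(29, 29, 23, 29)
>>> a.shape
(29, 29)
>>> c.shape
(23,)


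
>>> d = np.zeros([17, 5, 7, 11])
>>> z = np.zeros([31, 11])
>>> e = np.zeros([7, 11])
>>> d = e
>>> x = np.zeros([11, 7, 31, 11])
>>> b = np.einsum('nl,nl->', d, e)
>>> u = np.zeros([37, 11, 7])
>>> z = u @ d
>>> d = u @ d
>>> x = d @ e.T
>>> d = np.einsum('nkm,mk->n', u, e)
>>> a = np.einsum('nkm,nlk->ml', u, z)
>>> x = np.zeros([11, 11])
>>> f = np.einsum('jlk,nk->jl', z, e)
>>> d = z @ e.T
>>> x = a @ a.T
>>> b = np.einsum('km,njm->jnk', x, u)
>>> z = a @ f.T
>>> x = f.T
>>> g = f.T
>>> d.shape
(37, 11, 7)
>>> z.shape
(7, 37)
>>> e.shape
(7, 11)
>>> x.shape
(11, 37)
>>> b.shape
(11, 37, 7)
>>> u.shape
(37, 11, 7)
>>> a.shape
(7, 11)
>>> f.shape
(37, 11)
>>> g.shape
(11, 37)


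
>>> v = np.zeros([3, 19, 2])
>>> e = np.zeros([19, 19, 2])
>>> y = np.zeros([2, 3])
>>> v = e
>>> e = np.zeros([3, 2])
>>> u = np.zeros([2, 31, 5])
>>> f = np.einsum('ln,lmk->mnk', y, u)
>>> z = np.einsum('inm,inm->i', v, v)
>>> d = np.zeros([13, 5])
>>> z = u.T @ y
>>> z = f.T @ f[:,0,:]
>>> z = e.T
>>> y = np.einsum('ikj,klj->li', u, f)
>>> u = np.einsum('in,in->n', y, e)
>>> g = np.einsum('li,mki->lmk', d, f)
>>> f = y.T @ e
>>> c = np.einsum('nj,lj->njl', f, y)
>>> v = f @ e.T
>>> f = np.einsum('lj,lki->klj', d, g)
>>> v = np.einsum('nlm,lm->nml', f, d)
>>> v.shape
(31, 5, 13)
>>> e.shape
(3, 2)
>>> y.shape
(3, 2)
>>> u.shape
(2,)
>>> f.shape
(31, 13, 5)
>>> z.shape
(2, 3)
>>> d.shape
(13, 5)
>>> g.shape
(13, 31, 3)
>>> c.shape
(2, 2, 3)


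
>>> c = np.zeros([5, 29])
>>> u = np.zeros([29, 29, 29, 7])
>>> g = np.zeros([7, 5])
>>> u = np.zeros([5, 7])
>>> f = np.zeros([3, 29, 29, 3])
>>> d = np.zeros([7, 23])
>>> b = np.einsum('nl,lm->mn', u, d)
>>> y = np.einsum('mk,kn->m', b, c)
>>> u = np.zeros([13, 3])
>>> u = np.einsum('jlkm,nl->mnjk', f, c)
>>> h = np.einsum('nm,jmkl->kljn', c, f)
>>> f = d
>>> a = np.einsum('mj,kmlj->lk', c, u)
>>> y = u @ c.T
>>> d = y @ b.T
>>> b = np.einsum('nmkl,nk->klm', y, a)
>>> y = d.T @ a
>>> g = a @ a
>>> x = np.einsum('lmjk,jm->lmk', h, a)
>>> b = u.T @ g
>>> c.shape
(5, 29)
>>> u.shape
(3, 5, 3, 29)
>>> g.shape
(3, 3)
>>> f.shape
(7, 23)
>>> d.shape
(3, 5, 3, 23)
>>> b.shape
(29, 3, 5, 3)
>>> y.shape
(23, 3, 5, 3)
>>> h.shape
(29, 3, 3, 5)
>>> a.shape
(3, 3)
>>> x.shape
(29, 3, 5)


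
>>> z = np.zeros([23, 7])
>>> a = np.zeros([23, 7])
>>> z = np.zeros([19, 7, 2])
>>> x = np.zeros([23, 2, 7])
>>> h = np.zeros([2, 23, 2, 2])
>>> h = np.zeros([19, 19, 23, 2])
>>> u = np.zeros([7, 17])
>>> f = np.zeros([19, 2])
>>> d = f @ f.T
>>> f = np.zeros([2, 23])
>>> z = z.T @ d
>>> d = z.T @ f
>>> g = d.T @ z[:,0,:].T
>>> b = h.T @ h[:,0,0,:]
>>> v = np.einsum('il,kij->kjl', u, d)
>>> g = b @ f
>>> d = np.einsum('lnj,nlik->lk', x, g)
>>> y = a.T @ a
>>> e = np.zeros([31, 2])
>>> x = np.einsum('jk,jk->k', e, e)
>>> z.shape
(2, 7, 19)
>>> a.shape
(23, 7)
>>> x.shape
(2,)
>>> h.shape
(19, 19, 23, 2)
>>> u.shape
(7, 17)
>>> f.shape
(2, 23)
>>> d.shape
(23, 23)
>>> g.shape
(2, 23, 19, 23)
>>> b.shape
(2, 23, 19, 2)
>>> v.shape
(19, 23, 17)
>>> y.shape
(7, 7)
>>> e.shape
(31, 2)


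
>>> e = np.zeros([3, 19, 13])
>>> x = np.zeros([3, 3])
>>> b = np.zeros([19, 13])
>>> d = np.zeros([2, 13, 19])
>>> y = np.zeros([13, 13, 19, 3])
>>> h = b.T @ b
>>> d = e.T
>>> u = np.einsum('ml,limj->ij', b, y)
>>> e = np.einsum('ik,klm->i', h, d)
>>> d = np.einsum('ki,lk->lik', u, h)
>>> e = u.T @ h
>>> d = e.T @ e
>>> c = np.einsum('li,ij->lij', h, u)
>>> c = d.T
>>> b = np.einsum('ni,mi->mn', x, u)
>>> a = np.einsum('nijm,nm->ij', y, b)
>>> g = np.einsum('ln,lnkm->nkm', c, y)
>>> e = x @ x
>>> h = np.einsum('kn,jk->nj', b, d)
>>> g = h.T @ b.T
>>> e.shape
(3, 3)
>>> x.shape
(3, 3)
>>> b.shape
(13, 3)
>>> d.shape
(13, 13)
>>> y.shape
(13, 13, 19, 3)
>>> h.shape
(3, 13)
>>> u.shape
(13, 3)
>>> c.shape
(13, 13)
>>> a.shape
(13, 19)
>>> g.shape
(13, 13)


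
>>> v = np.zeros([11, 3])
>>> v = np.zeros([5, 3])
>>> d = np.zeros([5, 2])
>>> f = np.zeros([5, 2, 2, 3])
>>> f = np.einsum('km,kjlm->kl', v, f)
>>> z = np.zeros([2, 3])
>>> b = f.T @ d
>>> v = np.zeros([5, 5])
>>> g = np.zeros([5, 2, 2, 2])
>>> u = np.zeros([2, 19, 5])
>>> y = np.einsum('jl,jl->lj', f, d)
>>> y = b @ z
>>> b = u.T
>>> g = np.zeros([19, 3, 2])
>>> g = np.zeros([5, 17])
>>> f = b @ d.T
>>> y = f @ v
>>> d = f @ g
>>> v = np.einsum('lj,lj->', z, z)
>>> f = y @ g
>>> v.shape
()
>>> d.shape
(5, 19, 17)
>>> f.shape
(5, 19, 17)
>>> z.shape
(2, 3)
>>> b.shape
(5, 19, 2)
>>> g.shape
(5, 17)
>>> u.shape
(2, 19, 5)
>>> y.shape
(5, 19, 5)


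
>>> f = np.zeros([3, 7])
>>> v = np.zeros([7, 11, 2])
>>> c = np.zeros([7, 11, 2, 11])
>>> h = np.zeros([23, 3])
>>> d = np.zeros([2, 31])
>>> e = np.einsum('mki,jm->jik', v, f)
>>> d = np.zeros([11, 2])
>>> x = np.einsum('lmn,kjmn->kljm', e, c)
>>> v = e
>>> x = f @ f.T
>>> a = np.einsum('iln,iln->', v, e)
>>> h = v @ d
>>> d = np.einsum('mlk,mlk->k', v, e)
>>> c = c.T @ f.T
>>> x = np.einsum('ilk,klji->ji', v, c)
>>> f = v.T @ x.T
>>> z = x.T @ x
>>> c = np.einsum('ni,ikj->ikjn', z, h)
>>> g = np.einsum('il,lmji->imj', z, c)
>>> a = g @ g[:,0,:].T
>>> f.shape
(11, 2, 11)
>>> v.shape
(3, 2, 11)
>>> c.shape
(3, 2, 2, 3)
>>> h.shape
(3, 2, 2)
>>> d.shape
(11,)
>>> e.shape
(3, 2, 11)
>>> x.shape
(11, 3)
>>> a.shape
(3, 2, 3)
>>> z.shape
(3, 3)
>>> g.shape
(3, 2, 2)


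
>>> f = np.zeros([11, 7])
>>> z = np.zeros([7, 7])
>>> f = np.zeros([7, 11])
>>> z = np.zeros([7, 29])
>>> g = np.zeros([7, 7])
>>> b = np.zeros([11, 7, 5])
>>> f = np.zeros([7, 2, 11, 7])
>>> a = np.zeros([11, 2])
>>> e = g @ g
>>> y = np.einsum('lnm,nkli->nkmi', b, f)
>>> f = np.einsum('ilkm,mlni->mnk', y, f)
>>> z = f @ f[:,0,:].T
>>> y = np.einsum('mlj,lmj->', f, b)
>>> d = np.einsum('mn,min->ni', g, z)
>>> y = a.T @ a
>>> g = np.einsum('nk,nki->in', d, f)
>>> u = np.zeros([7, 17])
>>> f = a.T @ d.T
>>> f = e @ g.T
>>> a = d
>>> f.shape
(7, 5)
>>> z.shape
(7, 11, 7)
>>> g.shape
(5, 7)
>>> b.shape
(11, 7, 5)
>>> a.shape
(7, 11)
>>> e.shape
(7, 7)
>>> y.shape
(2, 2)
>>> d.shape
(7, 11)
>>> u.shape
(7, 17)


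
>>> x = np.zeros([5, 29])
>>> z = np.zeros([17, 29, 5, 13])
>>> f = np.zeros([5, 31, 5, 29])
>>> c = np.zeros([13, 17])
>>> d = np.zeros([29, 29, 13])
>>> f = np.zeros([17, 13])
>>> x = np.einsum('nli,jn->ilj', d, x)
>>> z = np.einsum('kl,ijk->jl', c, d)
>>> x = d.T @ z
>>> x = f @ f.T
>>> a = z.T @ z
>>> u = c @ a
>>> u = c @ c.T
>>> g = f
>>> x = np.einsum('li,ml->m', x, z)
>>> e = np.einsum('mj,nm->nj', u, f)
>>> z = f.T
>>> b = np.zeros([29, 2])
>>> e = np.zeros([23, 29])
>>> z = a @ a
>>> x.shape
(29,)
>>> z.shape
(17, 17)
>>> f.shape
(17, 13)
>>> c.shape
(13, 17)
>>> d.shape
(29, 29, 13)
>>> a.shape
(17, 17)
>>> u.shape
(13, 13)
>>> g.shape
(17, 13)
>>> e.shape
(23, 29)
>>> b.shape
(29, 2)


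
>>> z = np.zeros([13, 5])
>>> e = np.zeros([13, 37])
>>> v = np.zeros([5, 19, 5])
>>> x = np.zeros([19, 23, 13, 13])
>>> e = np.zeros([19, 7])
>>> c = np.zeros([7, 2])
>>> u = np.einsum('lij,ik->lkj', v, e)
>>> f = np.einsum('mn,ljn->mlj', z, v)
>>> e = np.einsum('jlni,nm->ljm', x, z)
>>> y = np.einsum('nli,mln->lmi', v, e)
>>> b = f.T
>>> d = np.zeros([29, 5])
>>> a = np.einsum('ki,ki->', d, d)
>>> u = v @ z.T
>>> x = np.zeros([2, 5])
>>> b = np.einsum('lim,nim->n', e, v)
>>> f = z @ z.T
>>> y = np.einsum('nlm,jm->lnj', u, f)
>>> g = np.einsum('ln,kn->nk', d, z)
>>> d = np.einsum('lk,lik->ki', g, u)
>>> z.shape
(13, 5)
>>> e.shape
(23, 19, 5)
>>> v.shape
(5, 19, 5)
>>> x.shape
(2, 5)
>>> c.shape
(7, 2)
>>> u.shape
(5, 19, 13)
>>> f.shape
(13, 13)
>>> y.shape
(19, 5, 13)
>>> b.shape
(5,)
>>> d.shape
(13, 19)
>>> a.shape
()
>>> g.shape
(5, 13)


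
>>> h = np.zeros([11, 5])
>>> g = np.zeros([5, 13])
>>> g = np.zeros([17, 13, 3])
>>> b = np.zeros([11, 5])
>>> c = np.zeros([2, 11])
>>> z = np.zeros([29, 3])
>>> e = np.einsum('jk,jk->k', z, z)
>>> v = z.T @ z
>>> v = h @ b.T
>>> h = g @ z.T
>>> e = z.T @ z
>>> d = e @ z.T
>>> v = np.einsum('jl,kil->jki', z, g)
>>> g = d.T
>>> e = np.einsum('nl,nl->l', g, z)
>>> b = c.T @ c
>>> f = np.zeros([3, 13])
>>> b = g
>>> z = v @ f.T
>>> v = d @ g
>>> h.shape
(17, 13, 29)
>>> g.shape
(29, 3)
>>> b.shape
(29, 3)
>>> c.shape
(2, 11)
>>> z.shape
(29, 17, 3)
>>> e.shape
(3,)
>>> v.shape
(3, 3)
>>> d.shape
(3, 29)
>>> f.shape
(3, 13)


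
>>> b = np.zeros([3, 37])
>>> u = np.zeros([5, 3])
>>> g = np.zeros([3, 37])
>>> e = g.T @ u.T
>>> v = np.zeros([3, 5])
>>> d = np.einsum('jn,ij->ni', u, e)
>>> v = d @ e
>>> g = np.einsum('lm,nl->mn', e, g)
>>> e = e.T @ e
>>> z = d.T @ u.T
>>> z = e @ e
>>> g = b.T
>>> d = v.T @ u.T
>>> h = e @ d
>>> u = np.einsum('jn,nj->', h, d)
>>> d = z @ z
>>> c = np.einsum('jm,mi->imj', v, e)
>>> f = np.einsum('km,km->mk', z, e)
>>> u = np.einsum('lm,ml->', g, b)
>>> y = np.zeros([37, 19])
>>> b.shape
(3, 37)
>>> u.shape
()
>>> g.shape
(37, 3)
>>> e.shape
(5, 5)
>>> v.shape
(3, 5)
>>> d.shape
(5, 5)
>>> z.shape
(5, 5)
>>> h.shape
(5, 5)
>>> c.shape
(5, 5, 3)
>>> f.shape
(5, 5)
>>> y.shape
(37, 19)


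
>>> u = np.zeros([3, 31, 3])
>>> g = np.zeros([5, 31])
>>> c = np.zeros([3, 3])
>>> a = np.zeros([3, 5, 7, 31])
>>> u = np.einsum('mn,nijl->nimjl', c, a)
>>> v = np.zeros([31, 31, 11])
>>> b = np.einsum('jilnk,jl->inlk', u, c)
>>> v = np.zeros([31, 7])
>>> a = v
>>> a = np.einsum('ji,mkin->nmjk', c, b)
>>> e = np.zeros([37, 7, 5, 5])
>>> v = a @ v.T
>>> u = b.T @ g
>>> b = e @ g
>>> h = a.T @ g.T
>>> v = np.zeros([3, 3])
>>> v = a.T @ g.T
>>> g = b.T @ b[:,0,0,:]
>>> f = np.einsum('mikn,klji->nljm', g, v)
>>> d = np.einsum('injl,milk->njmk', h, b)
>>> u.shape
(31, 3, 7, 31)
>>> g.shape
(31, 5, 7, 31)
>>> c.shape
(3, 3)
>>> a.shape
(31, 5, 3, 7)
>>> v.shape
(7, 3, 5, 5)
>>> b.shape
(37, 7, 5, 31)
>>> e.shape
(37, 7, 5, 5)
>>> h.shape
(7, 3, 5, 5)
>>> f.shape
(31, 3, 5, 31)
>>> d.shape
(3, 5, 37, 31)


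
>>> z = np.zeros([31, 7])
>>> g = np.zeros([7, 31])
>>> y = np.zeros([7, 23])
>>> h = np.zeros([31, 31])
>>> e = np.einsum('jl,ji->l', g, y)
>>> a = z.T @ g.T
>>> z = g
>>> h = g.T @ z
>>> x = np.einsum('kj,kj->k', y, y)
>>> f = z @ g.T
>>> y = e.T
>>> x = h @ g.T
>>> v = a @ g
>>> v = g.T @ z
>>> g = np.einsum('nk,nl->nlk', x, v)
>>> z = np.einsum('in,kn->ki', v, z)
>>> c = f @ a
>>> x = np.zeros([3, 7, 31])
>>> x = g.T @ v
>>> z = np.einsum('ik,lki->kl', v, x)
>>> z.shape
(31, 7)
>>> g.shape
(31, 31, 7)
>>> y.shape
(31,)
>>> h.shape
(31, 31)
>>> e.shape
(31,)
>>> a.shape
(7, 7)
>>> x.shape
(7, 31, 31)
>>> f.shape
(7, 7)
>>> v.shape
(31, 31)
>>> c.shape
(7, 7)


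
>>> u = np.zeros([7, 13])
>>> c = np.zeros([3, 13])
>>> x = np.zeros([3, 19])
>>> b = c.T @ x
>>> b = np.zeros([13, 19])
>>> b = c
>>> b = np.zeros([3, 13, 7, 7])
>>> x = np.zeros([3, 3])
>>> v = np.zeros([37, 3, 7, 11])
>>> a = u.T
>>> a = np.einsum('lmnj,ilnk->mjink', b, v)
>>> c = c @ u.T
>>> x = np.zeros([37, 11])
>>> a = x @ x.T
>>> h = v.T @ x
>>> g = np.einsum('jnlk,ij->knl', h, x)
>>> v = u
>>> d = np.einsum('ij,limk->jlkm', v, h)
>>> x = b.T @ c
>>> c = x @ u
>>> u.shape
(7, 13)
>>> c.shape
(7, 7, 13, 13)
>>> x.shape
(7, 7, 13, 7)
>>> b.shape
(3, 13, 7, 7)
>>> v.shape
(7, 13)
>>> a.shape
(37, 37)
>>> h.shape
(11, 7, 3, 11)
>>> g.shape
(11, 7, 3)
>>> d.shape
(13, 11, 11, 3)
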